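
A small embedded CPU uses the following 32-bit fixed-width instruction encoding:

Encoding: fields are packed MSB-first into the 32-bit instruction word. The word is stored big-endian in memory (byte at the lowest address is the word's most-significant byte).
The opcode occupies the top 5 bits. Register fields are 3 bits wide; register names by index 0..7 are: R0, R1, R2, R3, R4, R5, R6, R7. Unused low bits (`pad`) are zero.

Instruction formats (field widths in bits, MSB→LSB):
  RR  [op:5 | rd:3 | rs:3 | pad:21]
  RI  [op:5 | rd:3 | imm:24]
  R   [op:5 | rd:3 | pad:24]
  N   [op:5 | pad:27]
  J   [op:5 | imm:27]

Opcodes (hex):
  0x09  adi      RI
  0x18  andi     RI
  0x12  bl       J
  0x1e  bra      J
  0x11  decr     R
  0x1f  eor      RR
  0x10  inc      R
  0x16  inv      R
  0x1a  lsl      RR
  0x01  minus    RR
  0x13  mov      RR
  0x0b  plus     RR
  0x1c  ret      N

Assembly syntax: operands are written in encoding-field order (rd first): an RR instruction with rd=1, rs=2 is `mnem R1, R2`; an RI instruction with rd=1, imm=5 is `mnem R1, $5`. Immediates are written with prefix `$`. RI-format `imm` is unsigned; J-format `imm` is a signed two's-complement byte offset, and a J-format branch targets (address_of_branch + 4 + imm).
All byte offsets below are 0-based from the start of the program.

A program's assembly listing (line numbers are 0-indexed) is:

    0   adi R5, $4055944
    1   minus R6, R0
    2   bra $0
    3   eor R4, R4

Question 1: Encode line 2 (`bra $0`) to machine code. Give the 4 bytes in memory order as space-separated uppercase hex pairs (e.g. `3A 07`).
line 2 (bra): pack op=0x1e:5|imm=0:27 = 0xf0000000; big→ f0 00 00 00

F0 00 00 00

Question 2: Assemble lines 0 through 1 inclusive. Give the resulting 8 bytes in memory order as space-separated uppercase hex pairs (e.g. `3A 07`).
4D 3D E3 88 0E 00 00 00

line 0 (adi): pack op=0x9:5|rd=5:3|imm=4055944:24 = 0x4d3de388; big→ 4d 3d e3 88
line 1 (minus): pack op=0x1:5|rd=6:3|rs=0:3|pad=0:21 = 0x0e000000; big→ 0e 00 00 00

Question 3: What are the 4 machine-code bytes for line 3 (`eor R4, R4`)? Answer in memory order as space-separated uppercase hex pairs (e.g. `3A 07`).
FC 80 00 00

line 3 (eor): pack op=0x1f:5|rd=4:3|rs=4:3|pad=0:21 = 0xfc800000; big→ fc 80 00 00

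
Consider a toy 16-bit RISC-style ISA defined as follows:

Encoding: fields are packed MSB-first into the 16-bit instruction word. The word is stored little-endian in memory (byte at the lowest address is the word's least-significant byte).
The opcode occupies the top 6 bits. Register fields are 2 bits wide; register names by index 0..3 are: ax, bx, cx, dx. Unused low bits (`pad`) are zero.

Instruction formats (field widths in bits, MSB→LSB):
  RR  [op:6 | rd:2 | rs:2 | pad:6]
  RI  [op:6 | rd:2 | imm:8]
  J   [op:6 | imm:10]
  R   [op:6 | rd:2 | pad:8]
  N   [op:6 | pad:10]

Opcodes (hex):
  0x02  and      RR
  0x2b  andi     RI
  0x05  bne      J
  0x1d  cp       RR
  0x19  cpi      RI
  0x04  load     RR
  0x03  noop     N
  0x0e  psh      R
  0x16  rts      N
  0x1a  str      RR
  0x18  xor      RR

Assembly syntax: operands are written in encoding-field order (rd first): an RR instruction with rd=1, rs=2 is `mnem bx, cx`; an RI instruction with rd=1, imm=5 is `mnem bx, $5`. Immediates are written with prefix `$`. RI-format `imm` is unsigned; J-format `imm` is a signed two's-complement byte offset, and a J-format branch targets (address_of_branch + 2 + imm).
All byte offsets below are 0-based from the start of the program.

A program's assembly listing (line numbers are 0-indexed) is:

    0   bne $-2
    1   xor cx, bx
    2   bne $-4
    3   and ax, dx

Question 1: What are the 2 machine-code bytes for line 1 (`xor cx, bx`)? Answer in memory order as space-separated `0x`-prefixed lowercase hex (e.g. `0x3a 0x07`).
L1: xor op=0x18:6|rd=2:2|rs=1:2|pad=0:6 ⇒ 0x6240 ⇒ little 40 62

0x40 0x62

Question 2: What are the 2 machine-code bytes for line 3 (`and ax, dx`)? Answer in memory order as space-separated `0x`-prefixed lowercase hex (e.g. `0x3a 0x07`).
L3: and op=0x2:6|rd=0:2|rs=3:2|pad=0:6 ⇒ 0x08c0 ⇒ little c0 08

0xc0 0x08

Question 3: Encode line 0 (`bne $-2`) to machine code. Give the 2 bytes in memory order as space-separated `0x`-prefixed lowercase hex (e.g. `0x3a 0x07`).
L0: bne op=0x5:6|imm=-2:10 ⇒ 0x17fe ⇒ little fe 17

0xfe 0x17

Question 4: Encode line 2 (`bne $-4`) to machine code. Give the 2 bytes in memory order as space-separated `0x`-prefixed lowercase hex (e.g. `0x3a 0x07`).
0xfc 0x17

2. bne fields op=0x5:6|imm=-4:10 → word 17fch → fc 17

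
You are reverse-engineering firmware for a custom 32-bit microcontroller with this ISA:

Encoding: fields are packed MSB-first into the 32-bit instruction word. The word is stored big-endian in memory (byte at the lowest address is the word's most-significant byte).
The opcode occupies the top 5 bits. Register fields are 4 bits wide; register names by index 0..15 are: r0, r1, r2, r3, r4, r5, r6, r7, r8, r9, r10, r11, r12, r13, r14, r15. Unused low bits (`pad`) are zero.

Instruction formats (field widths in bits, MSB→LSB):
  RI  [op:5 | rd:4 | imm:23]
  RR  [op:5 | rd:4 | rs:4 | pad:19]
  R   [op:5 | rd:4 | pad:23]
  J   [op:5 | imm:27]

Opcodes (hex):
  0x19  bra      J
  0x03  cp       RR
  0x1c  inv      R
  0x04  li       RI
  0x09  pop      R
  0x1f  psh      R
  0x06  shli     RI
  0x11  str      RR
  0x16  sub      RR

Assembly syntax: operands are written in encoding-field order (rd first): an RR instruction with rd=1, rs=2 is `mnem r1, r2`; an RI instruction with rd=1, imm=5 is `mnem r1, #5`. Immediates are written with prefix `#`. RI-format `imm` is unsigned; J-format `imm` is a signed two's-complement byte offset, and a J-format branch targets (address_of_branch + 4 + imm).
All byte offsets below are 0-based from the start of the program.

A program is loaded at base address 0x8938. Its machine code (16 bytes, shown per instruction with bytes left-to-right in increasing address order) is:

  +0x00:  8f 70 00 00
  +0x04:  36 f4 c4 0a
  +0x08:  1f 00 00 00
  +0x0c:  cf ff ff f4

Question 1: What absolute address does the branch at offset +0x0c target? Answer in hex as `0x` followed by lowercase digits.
0x893c

off 0x0c: read cf ff ff f4 as big → 0xcffffff4
  op=0xcffffff4>>27=0x19 ⇒ bra (J)
  imm@[26:0]=0x7fffff4 (s27→-12) ⇒ #-12
  target = base 0x8938 + off 0x0c + 4 + imm -12 = 0x893c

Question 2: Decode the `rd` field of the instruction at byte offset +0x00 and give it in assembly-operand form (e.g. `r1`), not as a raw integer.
r14

+0x00: 8f 70 00 00 ⇒ word 0x8f700000 (big)
  op=0x8f700000>>27=0x11 ⇒ str (RR)
  rd: (w>>23)&0xf=0xe → r14
  rs: (w>>19)&0xf=0xe → r14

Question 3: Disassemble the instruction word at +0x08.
cp r14, r0

@+08  big-endian(1f 00 00 00) = 0x1f000000
  opcode bits[31:27]=0x3: cp/RR
  rd@[26:23]=0xe ⇒ r14
  rs@[22:19]=0x0 ⇒ r0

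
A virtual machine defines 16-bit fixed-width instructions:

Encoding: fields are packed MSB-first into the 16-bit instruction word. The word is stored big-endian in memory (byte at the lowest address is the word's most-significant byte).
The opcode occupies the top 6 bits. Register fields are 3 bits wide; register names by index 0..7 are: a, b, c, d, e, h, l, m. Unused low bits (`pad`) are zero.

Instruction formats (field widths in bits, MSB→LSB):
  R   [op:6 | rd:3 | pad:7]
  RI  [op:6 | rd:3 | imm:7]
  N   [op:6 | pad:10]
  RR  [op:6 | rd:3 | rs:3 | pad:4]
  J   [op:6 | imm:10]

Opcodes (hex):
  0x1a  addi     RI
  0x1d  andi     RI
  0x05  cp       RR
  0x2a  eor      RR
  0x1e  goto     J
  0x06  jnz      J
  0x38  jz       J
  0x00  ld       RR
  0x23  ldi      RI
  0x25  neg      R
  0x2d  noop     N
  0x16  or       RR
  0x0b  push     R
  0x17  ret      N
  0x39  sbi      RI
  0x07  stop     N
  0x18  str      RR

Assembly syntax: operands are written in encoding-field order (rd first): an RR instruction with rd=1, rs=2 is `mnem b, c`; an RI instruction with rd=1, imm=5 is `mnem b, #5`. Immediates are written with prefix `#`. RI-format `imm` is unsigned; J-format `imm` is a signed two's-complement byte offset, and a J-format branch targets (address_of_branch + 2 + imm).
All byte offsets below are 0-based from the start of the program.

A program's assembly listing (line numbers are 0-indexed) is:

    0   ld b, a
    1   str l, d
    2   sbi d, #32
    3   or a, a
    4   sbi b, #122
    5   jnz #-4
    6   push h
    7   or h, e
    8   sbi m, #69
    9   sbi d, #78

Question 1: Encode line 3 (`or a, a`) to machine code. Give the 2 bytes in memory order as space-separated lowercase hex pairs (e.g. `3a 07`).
58 00

L3: or op=0x16:6|rd=0:3|rs=0:3|pad=0:4 ⇒ 0x5800 ⇒ big 58 00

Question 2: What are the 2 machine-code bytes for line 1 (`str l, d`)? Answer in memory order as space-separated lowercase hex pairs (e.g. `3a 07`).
63 30

L1: str op=0x18:6|rd=6:3|rs=3:3|pad=0:4 ⇒ 0x6330 ⇒ big 63 30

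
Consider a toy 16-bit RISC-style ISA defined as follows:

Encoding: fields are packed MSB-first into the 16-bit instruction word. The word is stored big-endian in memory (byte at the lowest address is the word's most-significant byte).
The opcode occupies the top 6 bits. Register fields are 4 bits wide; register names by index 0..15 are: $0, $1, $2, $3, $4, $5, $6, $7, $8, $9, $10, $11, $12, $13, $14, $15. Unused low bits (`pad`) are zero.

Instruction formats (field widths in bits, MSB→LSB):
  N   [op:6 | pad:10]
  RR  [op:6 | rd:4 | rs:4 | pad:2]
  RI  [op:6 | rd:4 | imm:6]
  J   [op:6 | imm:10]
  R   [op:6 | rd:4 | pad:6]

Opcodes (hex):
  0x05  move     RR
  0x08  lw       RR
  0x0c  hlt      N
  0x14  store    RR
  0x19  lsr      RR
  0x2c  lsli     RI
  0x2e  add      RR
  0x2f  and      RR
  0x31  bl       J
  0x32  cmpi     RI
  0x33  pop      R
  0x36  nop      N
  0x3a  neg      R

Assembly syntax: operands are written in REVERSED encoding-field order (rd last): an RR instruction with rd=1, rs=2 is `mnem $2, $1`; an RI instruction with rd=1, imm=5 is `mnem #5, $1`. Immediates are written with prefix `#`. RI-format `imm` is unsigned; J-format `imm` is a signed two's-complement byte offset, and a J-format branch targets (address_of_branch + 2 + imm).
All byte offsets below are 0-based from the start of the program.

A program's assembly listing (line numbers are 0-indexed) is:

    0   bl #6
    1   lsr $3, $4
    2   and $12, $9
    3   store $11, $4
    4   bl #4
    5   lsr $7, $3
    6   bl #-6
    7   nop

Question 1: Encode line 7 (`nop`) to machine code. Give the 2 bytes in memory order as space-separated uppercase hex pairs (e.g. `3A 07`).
D8 00

7. nop fields op=0x36:6|pad=0:10 → word d800h → d8 00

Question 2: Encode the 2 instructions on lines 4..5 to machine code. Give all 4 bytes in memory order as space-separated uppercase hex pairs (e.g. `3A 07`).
4. bl fields op=0x31:6|imm=4:10 → word c404h → c4 04
5. lsr fields op=0x19:6|rd=3:4|rs=7:4|pad=0:2 → word 64dch → 64 dc

C4 04 64 DC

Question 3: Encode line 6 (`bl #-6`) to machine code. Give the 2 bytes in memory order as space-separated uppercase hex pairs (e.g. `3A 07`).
C7 FA

6. bl fields op=0x31:6|imm=-6:10 → word c7fah → c7 fa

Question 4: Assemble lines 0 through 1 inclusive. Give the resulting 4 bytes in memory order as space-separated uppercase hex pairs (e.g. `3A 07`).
0. bl fields op=0x31:6|imm=6:10 → word c406h → c4 06
1. lsr fields op=0x19:6|rd=4:4|rs=3:4|pad=0:2 → word 650ch → 65 0c

C4 06 65 0C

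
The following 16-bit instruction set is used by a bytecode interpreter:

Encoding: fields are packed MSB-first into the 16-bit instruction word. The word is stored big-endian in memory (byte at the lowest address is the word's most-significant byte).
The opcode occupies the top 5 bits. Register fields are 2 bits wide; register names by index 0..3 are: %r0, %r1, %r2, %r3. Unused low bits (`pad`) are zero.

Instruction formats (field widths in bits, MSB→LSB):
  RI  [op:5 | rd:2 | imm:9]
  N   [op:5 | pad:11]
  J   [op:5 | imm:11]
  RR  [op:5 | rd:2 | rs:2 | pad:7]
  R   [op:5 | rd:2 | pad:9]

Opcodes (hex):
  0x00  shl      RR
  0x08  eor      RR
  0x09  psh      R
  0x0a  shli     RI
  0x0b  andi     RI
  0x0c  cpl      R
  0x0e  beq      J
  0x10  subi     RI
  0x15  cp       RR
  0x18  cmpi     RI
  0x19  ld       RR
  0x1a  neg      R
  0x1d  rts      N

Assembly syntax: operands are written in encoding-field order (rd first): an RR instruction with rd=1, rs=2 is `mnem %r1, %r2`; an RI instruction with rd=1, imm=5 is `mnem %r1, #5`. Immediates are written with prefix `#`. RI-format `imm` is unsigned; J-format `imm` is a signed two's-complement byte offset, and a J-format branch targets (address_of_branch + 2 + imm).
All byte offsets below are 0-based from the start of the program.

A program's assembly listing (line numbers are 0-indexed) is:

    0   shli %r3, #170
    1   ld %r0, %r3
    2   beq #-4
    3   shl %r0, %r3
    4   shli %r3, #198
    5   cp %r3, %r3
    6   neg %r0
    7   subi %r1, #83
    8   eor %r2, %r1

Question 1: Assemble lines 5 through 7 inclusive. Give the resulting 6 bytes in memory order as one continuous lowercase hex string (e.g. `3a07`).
5. cp fields op=0x15:5|rd=3:2|rs=3:2|pad=0:7 → word af80h → af 80
6. neg fields op=0x1a:5|rd=0:2|pad=0:9 → word d000h → d0 00
7. subi fields op=0x10:5|rd=1:2|imm=83:9 → word 8253h → 82 53

af80d0008253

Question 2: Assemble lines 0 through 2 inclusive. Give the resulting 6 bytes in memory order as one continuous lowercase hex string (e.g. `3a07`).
56aac98077fc

line 0 (shli): pack op=0xa:5|rd=3:2|imm=170:9 = 0x56aa; big→ 56 aa
line 1 (ld): pack op=0x19:5|rd=0:2|rs=3:2|pad=0:7 = 0xc980; big→ c9 80
line 2 (beq): pack op=0xe:5|imm=-4:11 = 0x77fc; big→ 77 fc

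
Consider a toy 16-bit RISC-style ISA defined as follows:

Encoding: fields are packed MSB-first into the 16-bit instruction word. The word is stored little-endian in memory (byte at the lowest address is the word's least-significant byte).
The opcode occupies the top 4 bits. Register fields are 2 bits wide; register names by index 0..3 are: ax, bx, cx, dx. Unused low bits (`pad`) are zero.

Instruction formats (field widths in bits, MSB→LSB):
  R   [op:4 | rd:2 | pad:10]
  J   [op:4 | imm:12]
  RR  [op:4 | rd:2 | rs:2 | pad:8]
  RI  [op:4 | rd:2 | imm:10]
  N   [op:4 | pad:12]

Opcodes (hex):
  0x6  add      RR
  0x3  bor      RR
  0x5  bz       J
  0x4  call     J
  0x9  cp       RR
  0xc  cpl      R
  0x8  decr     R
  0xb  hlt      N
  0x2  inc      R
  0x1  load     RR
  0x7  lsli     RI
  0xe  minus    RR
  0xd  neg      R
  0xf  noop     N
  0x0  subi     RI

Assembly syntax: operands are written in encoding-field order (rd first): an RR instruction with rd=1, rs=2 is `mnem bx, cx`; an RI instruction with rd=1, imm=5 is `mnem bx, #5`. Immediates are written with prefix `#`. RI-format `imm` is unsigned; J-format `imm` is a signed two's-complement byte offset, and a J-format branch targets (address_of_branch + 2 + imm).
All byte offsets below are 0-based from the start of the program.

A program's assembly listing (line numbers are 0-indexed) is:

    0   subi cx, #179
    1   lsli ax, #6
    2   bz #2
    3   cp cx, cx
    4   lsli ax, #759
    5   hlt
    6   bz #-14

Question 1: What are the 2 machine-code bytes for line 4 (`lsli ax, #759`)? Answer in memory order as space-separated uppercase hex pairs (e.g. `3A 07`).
line 4 (lsli): pack op=0x7:4|rd=0:2|imm=759:10 = 0x72f7; little→ f7 72

F7 72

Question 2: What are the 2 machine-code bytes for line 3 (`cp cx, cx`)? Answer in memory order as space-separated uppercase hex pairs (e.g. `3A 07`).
3. cp fields op=0x9:4|rd=2:2|rs=2:2|pad=0:8 → word 9a00h → 00 9a

00 9A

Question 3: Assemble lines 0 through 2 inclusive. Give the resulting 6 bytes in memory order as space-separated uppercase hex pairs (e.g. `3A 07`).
L0: subi op=0x0:4|rd=2:2|imm=179:10 ⇒ 0x08b3 ⇒ little b3 08
L1: lsli op=0x7:4|rd=0:2|imm=6:10 ⇒ 0x7006 ⇒ little 06 70
L2: bz op=0x5:4|imm=2:12 ⇒ 0x5002 ⇒ little 02 50

B3 08 06 70 02 50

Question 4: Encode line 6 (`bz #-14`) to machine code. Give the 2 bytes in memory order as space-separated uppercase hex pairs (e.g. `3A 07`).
L6: bz op=0x5:4|imm=-14:12 ⇒ 0x5ff2 ⇒ little f2 5f

F2 5F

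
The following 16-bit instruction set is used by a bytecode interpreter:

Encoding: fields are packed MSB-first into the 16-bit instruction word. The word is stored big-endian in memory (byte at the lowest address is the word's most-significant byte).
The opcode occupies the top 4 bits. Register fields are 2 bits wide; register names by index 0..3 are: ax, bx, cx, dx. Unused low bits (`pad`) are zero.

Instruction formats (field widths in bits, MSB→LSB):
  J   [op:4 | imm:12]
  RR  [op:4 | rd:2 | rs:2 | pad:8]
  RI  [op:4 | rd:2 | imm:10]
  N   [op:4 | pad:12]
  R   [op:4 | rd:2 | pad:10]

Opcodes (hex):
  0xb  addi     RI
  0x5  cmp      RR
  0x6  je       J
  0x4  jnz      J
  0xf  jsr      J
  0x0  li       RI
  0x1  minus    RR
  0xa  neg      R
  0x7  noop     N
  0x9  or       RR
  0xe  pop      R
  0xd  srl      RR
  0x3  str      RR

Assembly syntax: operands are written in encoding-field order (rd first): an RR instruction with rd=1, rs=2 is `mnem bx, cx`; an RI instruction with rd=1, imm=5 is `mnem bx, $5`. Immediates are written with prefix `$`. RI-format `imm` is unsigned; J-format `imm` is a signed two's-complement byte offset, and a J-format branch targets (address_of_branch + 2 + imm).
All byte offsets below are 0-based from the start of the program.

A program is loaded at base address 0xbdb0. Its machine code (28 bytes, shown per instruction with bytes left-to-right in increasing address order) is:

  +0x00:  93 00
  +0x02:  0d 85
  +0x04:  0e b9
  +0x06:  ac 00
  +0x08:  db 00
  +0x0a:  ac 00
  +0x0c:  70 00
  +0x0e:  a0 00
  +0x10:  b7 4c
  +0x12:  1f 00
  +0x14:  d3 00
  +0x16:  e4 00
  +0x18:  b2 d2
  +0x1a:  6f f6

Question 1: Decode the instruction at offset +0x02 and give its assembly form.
[02] 0d 85 → 0x0d85
  op=0x0d85>>12=0x0 ⇒ li (RI)
  [11:10] rd=3 = dx
  [9:0] imm=389 = $389

li dx, $389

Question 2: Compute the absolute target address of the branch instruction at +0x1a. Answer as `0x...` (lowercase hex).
[1a] 6f f6 → 0x6ff6
  opcode bits[15:12]=0x6: je/J
  [11:0] imm=4086 (s12→-10) = $-10
  target = base 0xbdb0 + off 0x1a + 2 + imm -10 = 0xbdc2

0xbdc2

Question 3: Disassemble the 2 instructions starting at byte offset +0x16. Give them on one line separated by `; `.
pop bx; addi ax, $722

+0x16: e4 00 ⇒ word 0xe400 (big)
  opcode bits[15:12]=0xe: pop/R
  rd@[11:10]=0x1 ⇒ bx
+0x18: b2 d2 ⇒ word 0xb2d2 (big)
  opcode bits[15:12]=0xb: addi/RI
  rd@[11:10]=0x0 ⇒ ax
  imm@[9:0]=0x2d2 ⇒ $722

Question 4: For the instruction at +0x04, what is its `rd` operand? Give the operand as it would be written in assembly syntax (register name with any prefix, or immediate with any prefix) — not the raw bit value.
@+04  big-endian(0e b9) = 0x0eb9
  top 4b → 0x0 → li [RI]
  rd: (w>>10)&0x3=0x3 → dx
  imm: (w>>0)&0x3ff=0x2b9 → $697

dx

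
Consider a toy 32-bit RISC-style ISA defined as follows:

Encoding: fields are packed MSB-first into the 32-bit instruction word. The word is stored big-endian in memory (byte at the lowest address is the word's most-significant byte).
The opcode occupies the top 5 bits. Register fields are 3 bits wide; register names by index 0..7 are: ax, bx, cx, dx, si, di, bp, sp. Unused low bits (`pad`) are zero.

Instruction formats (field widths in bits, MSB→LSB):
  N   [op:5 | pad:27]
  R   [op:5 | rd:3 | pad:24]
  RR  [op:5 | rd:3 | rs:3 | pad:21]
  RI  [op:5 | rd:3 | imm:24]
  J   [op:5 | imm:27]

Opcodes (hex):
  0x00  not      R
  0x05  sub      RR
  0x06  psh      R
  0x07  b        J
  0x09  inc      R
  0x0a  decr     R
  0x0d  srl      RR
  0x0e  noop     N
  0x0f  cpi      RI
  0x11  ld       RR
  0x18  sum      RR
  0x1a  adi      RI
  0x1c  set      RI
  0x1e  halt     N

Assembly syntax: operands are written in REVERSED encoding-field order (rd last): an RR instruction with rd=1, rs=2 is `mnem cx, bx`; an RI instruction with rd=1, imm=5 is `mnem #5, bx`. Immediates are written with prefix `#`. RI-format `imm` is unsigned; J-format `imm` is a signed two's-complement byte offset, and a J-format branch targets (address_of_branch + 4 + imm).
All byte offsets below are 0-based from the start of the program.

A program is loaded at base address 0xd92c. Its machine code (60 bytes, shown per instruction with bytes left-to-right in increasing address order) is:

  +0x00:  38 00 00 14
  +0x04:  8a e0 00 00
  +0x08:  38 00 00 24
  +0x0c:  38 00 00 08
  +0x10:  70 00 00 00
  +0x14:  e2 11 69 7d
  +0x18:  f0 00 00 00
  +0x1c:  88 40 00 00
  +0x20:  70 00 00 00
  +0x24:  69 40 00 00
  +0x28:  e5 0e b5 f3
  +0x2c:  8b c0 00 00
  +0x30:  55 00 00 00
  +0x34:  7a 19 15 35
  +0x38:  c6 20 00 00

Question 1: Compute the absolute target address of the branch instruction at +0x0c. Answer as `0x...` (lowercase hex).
0xd944

[0c] 38 00 00 08 → 0x38000008
  opcode bits[31:27]=0x7: b/J
  imm@[26:0]=0x8 ⇒ #8
  target = base 0xd92c + off 0x0c + 4 + imm 8 = 0xd944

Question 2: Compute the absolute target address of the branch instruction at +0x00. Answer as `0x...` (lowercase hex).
+0x00: 38 00 00 14 ⇒ word 0x38000014 (big)
  opcode bits[31:27]=0x7: b/J
  imm: (w>>0)&0x7ffffff=0x14 → #20
  target = base 0xd92c + off 0x00 + 4 + imm 20 = 0xd944

0xd944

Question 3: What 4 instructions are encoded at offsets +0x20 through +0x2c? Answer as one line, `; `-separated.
noop; srl cx, bx; set #964083, di; ld bp, dx

@+20  big-endian(70 00 00 00) = 0x70000000
  top 5b → 0xe → noop [N]
@+24  big-endian(69 40 00 00) = 0x69400000
  top 5b → 0xd → srl [RR]
  rd@[26:24]=0x1 ⇒ bx
  rs@[23:21]=0x2 ⇒ cx
@+28  big-endian(e5 0e b5 f3) = 0xe50eb5f3
  top 5b → 0x1c → set [RI]
  rd@[26:24]=0x5 ⇒ di
  imm@[23:0]=0xeb5f3 ⇒ #964083
@+2c  big-endian(8b c0 00 00) = 0x8bc00000
  top 5b → 0x11 → ld [RR]
  rd@[26:24]=0x3 ⇒ dx
  rs@[23:21]=0x6 ⇒ bp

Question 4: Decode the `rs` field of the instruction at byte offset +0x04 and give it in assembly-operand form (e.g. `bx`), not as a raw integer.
sp

off 0x04: read 8a e0 00 00 as big → 0x8ae00000
  top 5b → 0x11 → ld [RR]
  rd@[26:24]=0x2 ⇒ cx
  rs@[23:21]=0x7 ⇒ sp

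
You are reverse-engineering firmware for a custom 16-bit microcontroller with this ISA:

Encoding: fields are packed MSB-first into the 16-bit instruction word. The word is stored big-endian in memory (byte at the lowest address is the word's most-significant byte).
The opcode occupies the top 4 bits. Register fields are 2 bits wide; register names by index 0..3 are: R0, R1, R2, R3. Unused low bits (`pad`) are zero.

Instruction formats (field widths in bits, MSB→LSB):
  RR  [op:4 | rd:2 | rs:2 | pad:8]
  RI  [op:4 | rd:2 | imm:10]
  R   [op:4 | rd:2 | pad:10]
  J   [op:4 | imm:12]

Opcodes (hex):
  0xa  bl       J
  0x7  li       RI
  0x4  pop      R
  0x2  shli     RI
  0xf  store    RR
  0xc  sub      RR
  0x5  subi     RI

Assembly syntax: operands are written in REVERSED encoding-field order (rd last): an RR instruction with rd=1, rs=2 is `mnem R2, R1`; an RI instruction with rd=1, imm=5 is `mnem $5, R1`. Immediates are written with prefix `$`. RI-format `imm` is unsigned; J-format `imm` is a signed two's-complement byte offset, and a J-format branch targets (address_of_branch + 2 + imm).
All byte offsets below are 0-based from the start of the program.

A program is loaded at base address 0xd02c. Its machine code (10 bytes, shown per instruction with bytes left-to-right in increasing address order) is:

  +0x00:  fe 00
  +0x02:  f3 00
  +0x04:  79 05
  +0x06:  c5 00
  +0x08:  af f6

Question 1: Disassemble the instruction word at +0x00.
store R2, R3

@+00  big-endian(fe 00) = 0xfe00
  top 4b → 0xf → store [RR]
  rd@[11:10]=0x3 ⇒ R3
  rs@[9:8]=0x2 ⇒ R2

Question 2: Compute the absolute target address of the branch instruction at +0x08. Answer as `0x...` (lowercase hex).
0xd02c

off 0x08: read af f6 as big → 0xaff6
  top 4b → 0xa → bl [J]
  imm@[11:0]=0xff6 (s12→-10) ⇒ $-10
  target = base 0xd02c + off 0x08 + 2 + imm -10 = 0xd02c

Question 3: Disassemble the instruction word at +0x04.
off 0x04: read 79 05 as big → 0x7905
  opcode bits[15:12]=0x7: li/RI
  rd@[11:10]=0x2 ⇒ R2
  imm@[9:0]=0x105 ⇒ $261

li $261, R2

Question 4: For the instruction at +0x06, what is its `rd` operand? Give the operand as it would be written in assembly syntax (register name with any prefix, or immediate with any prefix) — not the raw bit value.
+0x06: c5 00 ⇒ word 0xc500 (big)
  opcode bits[15:12]=0xc: sub/RR
  rd: (w>>10)&0x3=0x1 → R1
  rs: (w>>8)&0x3=0x1 → R1

R1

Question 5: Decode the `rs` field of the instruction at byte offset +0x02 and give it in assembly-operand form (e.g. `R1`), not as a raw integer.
R3

@+02  big-endian(f3 00) = 0xf300
  top 4b → 0xf → store [RR]
  rd: (w>>10)&0x3=0x0 → R0
  rs: (w>>8)&0x3=0x3 → R3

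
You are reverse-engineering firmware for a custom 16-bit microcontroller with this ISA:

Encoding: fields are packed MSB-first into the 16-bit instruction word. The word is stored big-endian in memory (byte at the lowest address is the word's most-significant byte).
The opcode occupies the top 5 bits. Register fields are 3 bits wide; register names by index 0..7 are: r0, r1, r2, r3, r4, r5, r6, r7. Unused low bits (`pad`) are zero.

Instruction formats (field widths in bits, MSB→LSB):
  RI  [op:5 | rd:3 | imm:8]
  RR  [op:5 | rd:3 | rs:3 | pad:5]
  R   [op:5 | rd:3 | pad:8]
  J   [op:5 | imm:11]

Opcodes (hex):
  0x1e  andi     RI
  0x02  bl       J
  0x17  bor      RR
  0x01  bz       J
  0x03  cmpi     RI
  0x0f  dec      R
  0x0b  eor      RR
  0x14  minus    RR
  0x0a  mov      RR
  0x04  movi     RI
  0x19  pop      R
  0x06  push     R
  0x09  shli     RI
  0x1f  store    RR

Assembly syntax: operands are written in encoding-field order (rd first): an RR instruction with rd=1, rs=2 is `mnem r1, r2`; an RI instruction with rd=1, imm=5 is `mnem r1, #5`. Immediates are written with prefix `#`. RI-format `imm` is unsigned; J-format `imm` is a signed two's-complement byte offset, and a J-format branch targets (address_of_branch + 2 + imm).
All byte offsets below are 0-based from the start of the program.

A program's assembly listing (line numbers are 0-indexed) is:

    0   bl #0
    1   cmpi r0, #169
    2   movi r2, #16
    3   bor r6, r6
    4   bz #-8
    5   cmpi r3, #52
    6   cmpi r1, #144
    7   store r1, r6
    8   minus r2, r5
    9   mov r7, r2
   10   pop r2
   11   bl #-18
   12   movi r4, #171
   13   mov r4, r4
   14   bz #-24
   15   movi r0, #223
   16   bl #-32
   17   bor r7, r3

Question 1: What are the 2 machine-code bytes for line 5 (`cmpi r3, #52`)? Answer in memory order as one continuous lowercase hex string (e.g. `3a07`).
1b34

line 5 (cmpi): pack op=0x3:5|rd=3:3|imm=52:8 = 0x1b34; big→ 1b 34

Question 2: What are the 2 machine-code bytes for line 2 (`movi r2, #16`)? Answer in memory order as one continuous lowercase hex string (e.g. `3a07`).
line 2 (movi): pack op=0x4:5|rd=2:3|imm=16:8 = 0x2210; big→ 22 10

2210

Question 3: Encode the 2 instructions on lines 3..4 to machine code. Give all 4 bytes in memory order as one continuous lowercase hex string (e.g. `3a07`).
bec00ff8

line 3 (bor): pack op=0x17:5|rd=6:3|rs=6:3|pad=0:5 = 0xbec0; big→ be c0
line 4 (bz): pack op=0x1:5|imm=-8:11 = 0x0ff8; big→ 0f f8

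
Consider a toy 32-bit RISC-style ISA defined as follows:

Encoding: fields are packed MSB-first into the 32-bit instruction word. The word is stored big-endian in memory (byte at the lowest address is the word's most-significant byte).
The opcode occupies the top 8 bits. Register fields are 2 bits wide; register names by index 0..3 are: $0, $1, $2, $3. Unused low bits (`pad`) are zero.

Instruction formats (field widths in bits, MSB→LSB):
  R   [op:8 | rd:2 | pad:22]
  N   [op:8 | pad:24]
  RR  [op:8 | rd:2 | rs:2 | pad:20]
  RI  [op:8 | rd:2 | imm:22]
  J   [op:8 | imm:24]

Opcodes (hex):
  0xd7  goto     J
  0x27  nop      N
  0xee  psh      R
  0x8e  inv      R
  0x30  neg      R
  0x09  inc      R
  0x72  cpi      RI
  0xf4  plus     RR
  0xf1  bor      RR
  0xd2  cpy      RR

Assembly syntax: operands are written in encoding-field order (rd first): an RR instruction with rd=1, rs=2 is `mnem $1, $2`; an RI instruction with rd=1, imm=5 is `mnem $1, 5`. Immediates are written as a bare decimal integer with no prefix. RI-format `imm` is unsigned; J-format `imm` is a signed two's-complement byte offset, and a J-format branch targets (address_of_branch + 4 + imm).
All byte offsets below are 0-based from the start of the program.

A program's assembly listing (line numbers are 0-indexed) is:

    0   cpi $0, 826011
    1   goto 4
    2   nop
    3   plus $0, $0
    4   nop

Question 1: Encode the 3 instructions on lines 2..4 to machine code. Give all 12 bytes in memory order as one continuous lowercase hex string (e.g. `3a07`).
27000000f400000027000000

L2: nop op=0x27:8|pad=0:24 ⇒ 0x27000000 ⇒ big 27 00 00 00
L3: plus op=0xf4:8|rd=0:2|rs=0:2|pad=0:20 ⇒ 0xf4000000 ⇒ big f4 00 00 00
L4: nop op=0x27:8|pad=0:24 ⇒ 0x27000000 ⇒ big 27 00 00 00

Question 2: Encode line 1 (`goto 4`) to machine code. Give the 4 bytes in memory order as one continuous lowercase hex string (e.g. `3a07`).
L1: goto op=0xd7:8|imm=4:24 ⇒ 0xd7000004 ⇒ big d7 00 00 04

d7000004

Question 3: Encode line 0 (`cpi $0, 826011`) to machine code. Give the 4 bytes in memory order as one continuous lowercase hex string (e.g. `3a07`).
720c9a9b

L0: cpi op=0x72:8|rd=0:2|imm=826011:22 ⇒ 0x720c9a9b ⇒ big 72 0c 9a 9b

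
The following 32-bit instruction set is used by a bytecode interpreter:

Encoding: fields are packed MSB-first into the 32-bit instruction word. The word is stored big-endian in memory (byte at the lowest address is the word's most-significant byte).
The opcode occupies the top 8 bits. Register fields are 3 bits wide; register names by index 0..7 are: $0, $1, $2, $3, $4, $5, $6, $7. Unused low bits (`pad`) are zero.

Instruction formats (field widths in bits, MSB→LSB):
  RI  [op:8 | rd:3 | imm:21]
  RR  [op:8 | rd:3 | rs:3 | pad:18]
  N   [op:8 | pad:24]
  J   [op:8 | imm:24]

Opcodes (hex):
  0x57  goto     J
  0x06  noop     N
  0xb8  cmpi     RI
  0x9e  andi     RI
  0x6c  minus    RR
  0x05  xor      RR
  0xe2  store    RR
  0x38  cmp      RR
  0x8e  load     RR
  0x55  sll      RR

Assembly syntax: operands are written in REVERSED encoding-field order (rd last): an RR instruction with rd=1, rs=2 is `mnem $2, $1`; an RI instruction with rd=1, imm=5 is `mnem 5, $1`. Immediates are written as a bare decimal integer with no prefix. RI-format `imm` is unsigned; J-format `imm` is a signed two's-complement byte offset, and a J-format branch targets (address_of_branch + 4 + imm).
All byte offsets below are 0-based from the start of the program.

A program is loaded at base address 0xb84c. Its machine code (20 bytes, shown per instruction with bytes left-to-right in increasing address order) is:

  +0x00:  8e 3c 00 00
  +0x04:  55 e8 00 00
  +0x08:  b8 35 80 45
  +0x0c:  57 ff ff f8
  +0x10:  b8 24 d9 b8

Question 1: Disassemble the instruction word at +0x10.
@+10  big-endian(b8 24 d9 b8) = 0xb824d9b8
  top 8b → 0xb8 → cmpi [RI]
  [23:21] rd=1 = $1
  [20:0] imm=317880 = 317880

cmpi 317880, $1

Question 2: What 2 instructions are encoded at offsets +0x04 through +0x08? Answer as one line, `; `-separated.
off 0x04: read 55 e8 00 00 as big → 0x55e80000
  opcode bits[31:24]=0x55: sll/RR
  rd: (w>>21)&0x7=0x7 → $7
  rs: (w>>18)&0x7=0x2 → $2
off 0x08: read b8 35 80 45 as big → 0xb8358045
  opcode bits[31:24]=0xb8: cmpi/RI
  rd: (w>>21)&0x7=0x1 → $1
  imm: (w>>0)&0x1fffff=0x158045 → 1409093

sll $2, $7; cmpi 1409093, $1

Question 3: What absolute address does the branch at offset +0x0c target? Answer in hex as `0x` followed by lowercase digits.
0xb854

+0x0c: 57 ff ff f8 ⇒ word 0x57fffff8 (big)
  op=0x57fffff8>>24=0x57 ⇒ goto (J)
  imm: (w>>0)&0xffffff=0xfffff8 (s24→-8) → -8
  target = base 0xb84c + off 0x0c + 4 + imm -8 = 0xb854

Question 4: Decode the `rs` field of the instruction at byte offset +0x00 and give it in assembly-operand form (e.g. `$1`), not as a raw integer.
$7

@+00  big-endian(8e 3c 00 00) = 0x8e3c0000
  op=0x8e3c0000>>24=0x8e ⇒ load (RR)
  rd: (w>>21)&0x7=0x1 → $1
  rs: (w>>18)&0x7=0x7 → $7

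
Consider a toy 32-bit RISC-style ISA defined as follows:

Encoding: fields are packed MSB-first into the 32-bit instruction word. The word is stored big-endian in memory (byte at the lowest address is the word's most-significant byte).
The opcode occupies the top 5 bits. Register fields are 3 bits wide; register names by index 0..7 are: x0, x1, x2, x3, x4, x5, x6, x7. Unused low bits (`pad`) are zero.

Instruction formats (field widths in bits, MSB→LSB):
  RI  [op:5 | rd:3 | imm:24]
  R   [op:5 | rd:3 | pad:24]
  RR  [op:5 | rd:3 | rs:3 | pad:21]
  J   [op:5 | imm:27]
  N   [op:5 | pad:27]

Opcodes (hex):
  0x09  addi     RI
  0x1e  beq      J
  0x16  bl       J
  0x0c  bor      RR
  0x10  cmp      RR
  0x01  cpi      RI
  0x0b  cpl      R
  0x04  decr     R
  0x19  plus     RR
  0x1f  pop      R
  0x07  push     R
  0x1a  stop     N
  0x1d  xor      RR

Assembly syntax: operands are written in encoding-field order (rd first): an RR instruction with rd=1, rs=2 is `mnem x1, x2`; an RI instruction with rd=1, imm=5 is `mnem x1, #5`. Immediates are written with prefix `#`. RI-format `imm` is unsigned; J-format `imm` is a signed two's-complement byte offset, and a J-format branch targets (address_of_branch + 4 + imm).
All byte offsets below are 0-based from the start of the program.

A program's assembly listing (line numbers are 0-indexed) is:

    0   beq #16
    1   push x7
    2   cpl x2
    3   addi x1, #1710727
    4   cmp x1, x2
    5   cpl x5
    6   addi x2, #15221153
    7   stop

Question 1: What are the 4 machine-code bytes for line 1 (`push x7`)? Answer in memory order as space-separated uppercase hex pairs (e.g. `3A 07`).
1. push fields op=0x7:5|rd=7:3|pad=0:24 → word 3f000000h → 3f 00 00 00

3F 00 00 00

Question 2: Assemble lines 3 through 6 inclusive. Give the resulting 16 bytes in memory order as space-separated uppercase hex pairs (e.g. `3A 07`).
3. addi fields op=0x9:5|rd=1:3|imm=1710727:24 → word 491a1a87h → 49 1a 1a 87
4. cmp fields op=0x10:5|rd=1:3|rs=2:3|pad=0:21 → word 81400000h → 81 40 00 00
5. cpl fields op=0xb:5|rd=5:3|pad=0:24 → word 5d000000h → 5d 00 00 00
6. addi fields op=0x9:5|rd=2:3|imm=15221153:24 → word 4ae841a1h → 4a e8 41 a1

49 1A 1A 87 81 40 00 00 5D 00 00 00 4A E8 41 A1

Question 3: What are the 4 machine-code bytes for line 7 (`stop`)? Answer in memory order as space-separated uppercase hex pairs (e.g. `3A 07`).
line 7 (stop): pack op=0x1a:5|pad=0:27 = 0xd0000000; big→ d0 00 00 00

D0 00 00 00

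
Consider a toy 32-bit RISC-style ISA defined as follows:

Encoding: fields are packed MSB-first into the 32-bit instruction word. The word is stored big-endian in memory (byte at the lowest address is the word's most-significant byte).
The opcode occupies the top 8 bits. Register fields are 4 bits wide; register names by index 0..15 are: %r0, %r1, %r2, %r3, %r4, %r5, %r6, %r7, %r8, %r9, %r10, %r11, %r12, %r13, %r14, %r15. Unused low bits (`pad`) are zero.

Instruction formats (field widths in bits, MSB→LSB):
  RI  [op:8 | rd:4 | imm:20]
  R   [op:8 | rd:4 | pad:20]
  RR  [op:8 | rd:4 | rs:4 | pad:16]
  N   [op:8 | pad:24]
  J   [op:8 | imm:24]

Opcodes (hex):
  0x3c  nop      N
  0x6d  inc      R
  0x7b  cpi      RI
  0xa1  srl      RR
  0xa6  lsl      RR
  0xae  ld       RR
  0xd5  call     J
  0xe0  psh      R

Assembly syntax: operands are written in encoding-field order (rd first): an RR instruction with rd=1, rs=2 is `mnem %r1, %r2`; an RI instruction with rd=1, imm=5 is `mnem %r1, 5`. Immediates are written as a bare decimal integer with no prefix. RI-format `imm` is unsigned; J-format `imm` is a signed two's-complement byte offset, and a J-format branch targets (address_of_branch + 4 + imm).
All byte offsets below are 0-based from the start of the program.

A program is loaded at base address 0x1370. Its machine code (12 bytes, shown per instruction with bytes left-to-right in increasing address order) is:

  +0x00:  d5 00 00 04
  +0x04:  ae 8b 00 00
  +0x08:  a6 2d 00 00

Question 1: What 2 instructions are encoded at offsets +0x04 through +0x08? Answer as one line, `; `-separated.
ld %r8, %r11; lsl %r2, %r13

off 0x04: read ae 8b 00 00 as big → 0xae8b0000
  top 8b → 0xae → ld [RR]
  rd@[23:20]=0x8 ⇒ %r8
  rs@[19:16]=0xb ⇒ %r11
off 0x08: read a6 2d 00 00 as big → 0xa62d0000
  top 8b → 0xa6 → lsl [RR]
  rd@[23:20]=0x2 ⇒ %r2
  rs@[19:16]=0xd ⇒ %r13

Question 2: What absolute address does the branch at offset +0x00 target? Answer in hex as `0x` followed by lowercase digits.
+0x00: d5 00 00 04 ⇒ word 0xd5000004 (big)
  top 8b → 0xd5 → call [J]
  [23:0] imm=4 = 4
  target = base 0x1370 + off 0x00 + 4 + imm 4 = 0x1378

0x1378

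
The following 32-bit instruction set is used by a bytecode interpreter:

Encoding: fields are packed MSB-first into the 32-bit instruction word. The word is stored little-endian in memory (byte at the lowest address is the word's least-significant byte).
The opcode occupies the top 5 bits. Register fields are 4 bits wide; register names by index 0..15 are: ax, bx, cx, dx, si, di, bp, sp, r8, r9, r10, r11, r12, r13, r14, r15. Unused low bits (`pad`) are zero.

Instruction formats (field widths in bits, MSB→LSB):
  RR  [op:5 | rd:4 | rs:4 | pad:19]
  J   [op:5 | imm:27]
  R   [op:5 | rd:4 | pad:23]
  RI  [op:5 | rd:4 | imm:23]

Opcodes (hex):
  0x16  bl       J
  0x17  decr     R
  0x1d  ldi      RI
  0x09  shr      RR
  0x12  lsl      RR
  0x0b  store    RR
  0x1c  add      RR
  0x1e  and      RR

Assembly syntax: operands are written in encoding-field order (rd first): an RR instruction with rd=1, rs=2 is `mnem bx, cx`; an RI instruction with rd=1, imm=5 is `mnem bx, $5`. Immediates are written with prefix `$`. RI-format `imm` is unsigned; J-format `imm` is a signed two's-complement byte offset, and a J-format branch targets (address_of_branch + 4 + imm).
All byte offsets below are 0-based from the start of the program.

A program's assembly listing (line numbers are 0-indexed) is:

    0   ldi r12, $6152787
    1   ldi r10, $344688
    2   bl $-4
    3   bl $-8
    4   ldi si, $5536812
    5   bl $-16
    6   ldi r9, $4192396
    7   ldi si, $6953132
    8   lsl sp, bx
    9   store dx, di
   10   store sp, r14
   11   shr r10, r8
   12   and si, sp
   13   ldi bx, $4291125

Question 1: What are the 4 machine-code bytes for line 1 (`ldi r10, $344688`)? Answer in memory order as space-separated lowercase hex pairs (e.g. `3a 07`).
1. ldi fields op=0x1d:5|rd=10:4|imm=344688:23 → word ed054270h → 70 42 05 ed

70 42 05 ed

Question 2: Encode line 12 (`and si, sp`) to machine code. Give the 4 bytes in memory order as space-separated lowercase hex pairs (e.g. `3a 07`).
12. and fields op=0x1e:5|rd=4:4|rs=7:4|pad=0:19 → word f2380000h → 00 00 38 f2

00 00 38 f2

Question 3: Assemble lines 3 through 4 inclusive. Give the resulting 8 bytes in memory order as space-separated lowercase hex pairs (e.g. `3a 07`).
line 3 (bl): pack op=0x16:5|imm=-8:27 = 0xb7fffff8; little→ f8 ff ff b7
line 4 (ldi): pack op=0x1d:5|rd=4:4|imm=5536812:23 = 0xea547c2c; little→ 2c 7c 54 ea

f8 ff ff b7 2c 7c 54 ea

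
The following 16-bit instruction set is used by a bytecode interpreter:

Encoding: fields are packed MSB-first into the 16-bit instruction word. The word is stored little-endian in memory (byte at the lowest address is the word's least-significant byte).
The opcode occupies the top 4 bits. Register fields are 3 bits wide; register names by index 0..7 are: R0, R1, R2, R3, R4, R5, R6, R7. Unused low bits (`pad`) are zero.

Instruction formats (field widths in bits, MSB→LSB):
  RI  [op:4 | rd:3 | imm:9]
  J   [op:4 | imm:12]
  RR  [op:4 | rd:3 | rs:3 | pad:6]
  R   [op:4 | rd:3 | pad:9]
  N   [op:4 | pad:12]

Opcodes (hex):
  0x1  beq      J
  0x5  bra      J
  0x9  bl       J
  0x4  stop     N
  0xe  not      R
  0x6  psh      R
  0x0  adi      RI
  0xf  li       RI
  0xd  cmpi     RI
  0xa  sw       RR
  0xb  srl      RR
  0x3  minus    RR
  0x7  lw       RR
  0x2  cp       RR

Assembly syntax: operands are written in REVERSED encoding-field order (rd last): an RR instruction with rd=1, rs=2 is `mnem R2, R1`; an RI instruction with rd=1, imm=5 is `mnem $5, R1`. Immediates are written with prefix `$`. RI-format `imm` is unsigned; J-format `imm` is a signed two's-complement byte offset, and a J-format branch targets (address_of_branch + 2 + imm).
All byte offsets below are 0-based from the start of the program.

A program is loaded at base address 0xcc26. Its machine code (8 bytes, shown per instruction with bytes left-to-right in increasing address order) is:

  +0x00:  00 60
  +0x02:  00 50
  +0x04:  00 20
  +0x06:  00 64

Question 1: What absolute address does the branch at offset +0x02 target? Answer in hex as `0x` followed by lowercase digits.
0xcc2a

+0x02: 00 50 ⇒ word 0x5000 (little)
  top 4b → 0x5 → bra [J]
  imm@[11:0]=0x0 ⇒ $0
  target = base 0xcc26 + off 0x02 + 2 + imm 0 = 0xcc2a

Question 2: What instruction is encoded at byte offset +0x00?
psh R0

[00] 00 60 → 0x6000
  opcode bits[15:12]=0x6: psh/R
  rd: (w>>9)&0x7=0x0 → R0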